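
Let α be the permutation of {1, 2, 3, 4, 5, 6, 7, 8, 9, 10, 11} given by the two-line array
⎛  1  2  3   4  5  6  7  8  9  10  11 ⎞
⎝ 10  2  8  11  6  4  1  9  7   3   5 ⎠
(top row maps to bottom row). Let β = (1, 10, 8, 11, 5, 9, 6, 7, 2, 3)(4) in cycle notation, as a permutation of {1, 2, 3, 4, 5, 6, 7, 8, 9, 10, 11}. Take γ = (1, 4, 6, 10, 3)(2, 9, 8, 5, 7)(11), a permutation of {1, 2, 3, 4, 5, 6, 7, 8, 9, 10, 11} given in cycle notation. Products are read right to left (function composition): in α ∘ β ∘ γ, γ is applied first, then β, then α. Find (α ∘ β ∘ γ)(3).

Chase 3: γ(3) = 1; β(1) = 10; α(10) = 3. Hence (α ∘ β ∘ γ)(3) = 3.

3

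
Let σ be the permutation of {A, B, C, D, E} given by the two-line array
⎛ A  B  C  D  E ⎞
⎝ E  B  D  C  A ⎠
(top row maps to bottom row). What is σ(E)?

A

The entry below E in the array is A, so σ(E) = A.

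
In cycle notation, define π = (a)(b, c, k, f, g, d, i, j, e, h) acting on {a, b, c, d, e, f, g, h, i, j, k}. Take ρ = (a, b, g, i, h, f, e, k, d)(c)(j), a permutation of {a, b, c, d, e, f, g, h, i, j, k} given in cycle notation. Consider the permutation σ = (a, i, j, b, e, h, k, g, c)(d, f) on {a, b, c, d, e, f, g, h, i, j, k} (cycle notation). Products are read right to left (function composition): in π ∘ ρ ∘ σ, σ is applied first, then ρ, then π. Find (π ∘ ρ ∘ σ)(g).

Chase g: σ(g) = c; ρ(c) = c; π(c) = k. Hence (π ∘ ρ ∘ σ)(g) = k.

k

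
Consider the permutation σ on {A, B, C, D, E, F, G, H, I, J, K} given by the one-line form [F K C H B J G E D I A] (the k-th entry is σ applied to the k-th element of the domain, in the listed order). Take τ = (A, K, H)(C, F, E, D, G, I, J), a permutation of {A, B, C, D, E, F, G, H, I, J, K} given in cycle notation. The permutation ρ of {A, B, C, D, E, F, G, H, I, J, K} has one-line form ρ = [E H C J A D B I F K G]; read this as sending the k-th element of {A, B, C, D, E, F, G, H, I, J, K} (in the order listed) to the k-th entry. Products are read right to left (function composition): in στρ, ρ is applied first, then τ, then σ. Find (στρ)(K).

D

Apply the permutations in order: ρ(K) = G, then τ(G) = I, then σ(I) = D. So (στρ)(K) = D.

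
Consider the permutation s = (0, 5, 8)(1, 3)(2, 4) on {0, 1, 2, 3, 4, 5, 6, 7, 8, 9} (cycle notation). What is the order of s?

The disjoint cycles have lengths 3, 2, 2, 1, 1, 1.
The order of s is the least common multiple of its cycle lengths: lcm(3, 2, 2) = 6.

6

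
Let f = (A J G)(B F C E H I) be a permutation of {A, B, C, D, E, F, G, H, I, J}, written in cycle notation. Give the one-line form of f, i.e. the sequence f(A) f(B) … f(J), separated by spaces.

J F E D H C A I B G

Reading each image from the cycles: A↦J, B↦F, C↦E, D↦D, E↦H, F↦C, G↦A, H↦I, I↦B, J↦G.
So the one-line form is J F E D H C A I B G.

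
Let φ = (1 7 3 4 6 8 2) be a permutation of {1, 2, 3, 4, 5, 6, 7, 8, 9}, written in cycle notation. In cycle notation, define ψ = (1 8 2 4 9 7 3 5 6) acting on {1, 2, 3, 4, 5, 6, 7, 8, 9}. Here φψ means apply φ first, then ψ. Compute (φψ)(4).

φ(4) = 6, then ψ(6) = 1; composing gives (φψ)(4) = 1.

1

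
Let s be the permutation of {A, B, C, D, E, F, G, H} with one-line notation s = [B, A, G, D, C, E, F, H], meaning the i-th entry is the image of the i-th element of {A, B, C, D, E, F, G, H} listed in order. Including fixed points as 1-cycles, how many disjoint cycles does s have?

The cycle decomposition is (A B)(C G F E)(D)(H), which has 4 cycles (counting 1-cycles).

4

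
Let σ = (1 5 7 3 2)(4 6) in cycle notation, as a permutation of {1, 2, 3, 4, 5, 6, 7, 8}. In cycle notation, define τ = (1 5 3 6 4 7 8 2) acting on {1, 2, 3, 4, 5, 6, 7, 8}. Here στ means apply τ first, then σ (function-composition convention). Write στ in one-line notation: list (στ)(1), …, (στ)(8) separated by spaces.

Chase each element through τ then σ: 1 → 5 → 7; 2 → 1 → 5; 3 → 6 → 4; 4 → 7 → 3; 5 → 3 → 2; 6 → 4 → 6; 7 → 8 → 8; 8 → 2 → 1.
Collecting the images, στ = [7 5 4 3 2 6 8 1].

7 5 4 3 2 6 8 1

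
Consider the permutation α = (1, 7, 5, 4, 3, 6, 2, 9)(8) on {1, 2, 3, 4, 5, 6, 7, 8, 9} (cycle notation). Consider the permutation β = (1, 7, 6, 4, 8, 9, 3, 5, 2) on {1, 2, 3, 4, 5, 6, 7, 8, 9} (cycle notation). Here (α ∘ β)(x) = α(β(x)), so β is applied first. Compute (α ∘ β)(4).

8

(α ∘ β)(4) = α(β(4)). β(4) = 8, then α(8) = 8. So (α ∘ β)(4) = 8.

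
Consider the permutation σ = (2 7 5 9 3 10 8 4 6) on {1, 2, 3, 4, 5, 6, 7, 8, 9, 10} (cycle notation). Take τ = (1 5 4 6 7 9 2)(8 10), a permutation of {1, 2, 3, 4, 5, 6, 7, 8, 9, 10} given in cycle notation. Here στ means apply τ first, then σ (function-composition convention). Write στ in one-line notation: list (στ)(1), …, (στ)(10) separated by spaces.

Chase each element through τ then σ: 1 → 5 → 9; 2 → 1 → 1; 3 → 3 → 10; 4 → 6 → 2; 5 → 4 → 6; 6 → 7 → 5; 7 → 9 → 3; 8 → 10 → 8; 9 → 2 → 7; 10 → 8 → 4.
Collecting the images, στ = [9 1 10 2 6 5 3 8 7 4].

9 1 10 2 6 5 3 8 7 4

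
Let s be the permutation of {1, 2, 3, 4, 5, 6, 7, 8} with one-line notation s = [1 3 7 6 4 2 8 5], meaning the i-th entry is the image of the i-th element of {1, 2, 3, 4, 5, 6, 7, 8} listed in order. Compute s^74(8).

2

Tracing 8 → 5 → … returns to 8 after 7 steps, so 8 lies in a 7-cycle (2, 3, 7, 8, 5, 4, 6).
On a 7-cycle, s^7 is the identity, so s^74 = s^4 there (74 ≡ 4 mod 7).
Advancing 4 steps from 8: 8 → 5 → 4 → 6 → 2.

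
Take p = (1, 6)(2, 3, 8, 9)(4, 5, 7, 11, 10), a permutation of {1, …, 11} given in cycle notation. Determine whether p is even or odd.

The cycle lengths are 5, 4, 2.
A cycle is odd iff its length is even; p has 2 even-length cycles, so sgn(p) = (−1)^2 and p is even.

even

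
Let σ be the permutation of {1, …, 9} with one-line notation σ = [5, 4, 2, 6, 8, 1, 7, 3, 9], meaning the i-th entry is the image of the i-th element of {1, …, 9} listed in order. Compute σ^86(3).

4

Tracing 3 → 2 → … returns to 3 after 7 steps, so 3 lies in a 7-cycle (1, 5, 8, 3, 2, 4, 6).
Since the cycle has length 7, σ^86 acts on it the same as σ^2 (86 mod 7 = 2).
Advancing 2 steps from 3: 3 → 2 → 4.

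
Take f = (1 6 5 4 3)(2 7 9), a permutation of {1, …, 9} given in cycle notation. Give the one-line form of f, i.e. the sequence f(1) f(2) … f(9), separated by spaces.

6 7 1 3 4 5 9 8 2

Image by image: 1→6, 2→7, 3→1, 4→3, 5→4, 6→5, 7→9, 8→8, 9→2.
Listing these in domain order gives 6 7 1 3 4 5 9 8 2.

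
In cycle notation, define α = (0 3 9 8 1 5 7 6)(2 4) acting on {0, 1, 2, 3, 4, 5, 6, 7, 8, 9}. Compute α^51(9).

9 lies in the 8-cycle (0 3 9 8 1 5 7 6).
Powers repeat with period 8 on this cycle, and 51 mod 8 = 3, so α^51(9) = α^3(9).
Advancing 3 steps from 9: 9 → 8 → 1 → 5.

5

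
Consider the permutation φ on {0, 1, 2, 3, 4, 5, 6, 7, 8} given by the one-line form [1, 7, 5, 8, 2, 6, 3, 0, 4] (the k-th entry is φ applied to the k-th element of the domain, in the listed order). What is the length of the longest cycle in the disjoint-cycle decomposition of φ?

6

Decomposing into disjoint cycles gives (0 1 7)(2 5 6 3 8 4); the longest has length 6.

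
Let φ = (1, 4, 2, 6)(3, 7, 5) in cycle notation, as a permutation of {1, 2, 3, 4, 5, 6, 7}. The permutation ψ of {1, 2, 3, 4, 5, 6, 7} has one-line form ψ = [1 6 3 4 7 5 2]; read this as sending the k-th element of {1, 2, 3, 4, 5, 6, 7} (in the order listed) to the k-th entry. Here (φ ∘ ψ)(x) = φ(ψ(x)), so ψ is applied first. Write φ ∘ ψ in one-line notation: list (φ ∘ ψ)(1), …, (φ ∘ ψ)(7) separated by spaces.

(φ ∘ ψ)(x) = φ(ψ(x)). Computing each image: φ(ψ(1)) = φ(1) = 4, φ(ψ(2)) = φ(6) = 1, φ(ψ(3)) = φ(3) = 7, φ(ψ(4)) = φ(4) = 2, φ(ψ(5)) = φ(7) = 5, φ(ψ(6)) = φ(5) = 3, φ(ψ(7)) = φ(2) = 6.
Hence φ ∘ ψ = [4 1 7 2 5 3 6].

4 1 7 2 5 3 6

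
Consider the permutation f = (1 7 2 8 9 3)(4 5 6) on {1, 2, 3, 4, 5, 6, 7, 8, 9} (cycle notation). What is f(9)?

In the cycle (1 7 2 8 9 3), 9 is followed by 3, so f(9) = 3.

3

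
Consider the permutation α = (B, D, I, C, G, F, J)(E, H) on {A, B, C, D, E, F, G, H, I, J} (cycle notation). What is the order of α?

The disjoint cycles have lengths 7, 2, 1.
The order is lcm(7, 2) = 14.

14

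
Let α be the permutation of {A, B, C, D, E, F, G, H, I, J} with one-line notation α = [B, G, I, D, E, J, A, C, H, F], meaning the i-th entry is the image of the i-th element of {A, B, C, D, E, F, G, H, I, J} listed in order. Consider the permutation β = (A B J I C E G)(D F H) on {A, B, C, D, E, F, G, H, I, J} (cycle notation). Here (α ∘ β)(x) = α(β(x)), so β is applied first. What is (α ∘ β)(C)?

E

First apply β: β(C) = E, then α(E) = E. Thus (α ∘ β)(C) = E.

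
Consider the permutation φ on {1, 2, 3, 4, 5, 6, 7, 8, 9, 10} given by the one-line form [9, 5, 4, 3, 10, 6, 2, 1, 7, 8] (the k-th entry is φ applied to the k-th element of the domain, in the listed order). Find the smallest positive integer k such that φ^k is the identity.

14

Decomposing into disjoint cycles gives cycle lengths 7, 2, 1.
Since disjoint cycles commute, ord(φ) = lcm(7, 2) = 14.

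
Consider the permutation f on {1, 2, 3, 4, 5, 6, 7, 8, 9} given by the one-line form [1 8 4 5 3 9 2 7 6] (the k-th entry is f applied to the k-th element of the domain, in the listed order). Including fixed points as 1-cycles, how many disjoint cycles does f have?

The cycle decomposition is (1)(2, 8, 7)(3, 4, 5)(6, 9), which has 4 cycles (counting 1-cycles).

4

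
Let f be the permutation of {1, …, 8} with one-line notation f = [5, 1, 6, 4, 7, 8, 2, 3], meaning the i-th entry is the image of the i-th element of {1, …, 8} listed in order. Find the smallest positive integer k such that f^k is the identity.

12

Decomposing into disjoint cycles gives cycle lengths 4, 3, 1.
Since disjoint cycles commute, ord(f) = lcm(4, 3) = 12.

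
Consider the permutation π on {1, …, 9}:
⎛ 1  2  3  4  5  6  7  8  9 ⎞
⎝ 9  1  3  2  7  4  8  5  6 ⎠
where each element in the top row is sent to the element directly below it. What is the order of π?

The disjoint-cycle form of π has cycle lengths 5, 3, 1.
The order of π is the least common multiple of its cycle lengths: lcm(5, 3) = 15.

15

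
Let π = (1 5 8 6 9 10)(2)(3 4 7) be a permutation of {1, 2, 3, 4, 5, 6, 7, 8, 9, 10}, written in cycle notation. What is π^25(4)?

7

4 lies in the 3-cycle (3 4 7).
On a 3-cycle, π^3 is the identity, so π^25 = π^1 there (25 ≡ 1 mod 3).
Advancing 1 step from 4: 4 → 7.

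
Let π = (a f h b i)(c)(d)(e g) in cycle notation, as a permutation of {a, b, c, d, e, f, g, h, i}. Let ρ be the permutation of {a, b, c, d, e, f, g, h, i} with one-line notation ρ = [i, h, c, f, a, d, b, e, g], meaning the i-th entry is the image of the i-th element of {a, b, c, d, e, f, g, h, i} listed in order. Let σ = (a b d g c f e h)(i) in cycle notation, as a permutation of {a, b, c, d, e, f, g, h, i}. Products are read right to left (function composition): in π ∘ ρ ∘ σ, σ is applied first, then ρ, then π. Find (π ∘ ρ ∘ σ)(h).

(π ∘ ρ ∘ σ)(h) = π(ρ(σ(h))). σ(h) = a, then ρ(a) = i, then π(i) = a, so the result is a.

a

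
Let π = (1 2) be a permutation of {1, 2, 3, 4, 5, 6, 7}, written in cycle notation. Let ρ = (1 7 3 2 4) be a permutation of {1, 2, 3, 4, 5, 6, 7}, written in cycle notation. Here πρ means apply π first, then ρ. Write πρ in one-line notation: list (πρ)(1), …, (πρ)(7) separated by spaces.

(πρ)(x) = ρ(π(x)). Computing each image: ρ(π(1)) = ρ(2) = 4, ρ(π(2)) = ρ(1) = 7, ρ(π(3)) = ρ(3) = 2, ρ(π(4)) = ρ(4) = 1, ρ(π(5)) = ρ(5) = 5, ρ(π(6)) = ρ(6) = 6, ρ(π(7)) = ρ(7) = 3.
Hence πρ = [4 7 2 1 5 6 3].

4 7 2 1 5 6 3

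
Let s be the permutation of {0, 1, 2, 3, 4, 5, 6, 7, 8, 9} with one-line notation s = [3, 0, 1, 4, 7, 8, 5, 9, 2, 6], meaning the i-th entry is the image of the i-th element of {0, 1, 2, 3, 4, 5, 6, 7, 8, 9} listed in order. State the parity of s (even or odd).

odd

In disjoint-cycle form the cycle lengths are 10.
A cycle of length ℓ contributes ℓ−1 transpositions, so s is a product of 9 transpositions — odd.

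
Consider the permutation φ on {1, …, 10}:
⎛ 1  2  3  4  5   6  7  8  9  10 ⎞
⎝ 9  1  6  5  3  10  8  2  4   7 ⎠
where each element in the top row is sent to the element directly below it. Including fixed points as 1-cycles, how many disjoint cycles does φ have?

1

The cycle decomposition is (1, 9, 4, 5, 3, 6, 10, 7, 8, 2), which has 1 cycle (counting 1-cycles).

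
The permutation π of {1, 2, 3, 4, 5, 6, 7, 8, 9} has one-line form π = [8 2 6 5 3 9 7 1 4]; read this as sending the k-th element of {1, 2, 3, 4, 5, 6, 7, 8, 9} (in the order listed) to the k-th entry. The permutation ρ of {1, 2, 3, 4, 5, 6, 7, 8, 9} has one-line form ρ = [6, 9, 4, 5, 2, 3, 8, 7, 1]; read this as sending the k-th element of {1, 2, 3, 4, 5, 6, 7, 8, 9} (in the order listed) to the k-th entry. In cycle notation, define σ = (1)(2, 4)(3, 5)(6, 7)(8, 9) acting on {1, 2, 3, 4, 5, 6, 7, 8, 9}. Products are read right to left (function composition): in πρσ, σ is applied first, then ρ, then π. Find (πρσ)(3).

2

(πρσ)(3) = π(ρ(σ(3))). σ(3) = 5, then ρ(5) = 2, then π(2) = 2, so the result is 2.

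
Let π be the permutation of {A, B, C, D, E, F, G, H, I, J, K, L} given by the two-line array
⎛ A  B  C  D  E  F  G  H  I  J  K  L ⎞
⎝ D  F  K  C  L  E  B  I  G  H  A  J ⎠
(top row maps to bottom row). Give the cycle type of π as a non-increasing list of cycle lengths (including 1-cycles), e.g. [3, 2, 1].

The disjoint cycles are (A, D, C, K)(B, F, E, L, J, H, I, G), with lengths 8, 4 in non-increasing order.

[8, 4]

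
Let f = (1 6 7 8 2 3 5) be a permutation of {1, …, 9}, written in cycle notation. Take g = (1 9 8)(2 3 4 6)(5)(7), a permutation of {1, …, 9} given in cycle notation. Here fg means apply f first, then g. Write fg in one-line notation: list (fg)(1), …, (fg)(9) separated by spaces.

(fg)(x) = g(f(x)). Computing each image: g(f(1)) = g(6) = 2, g(f(2)) = g(3) = 4, g(f(3)) = g(5) = 5, g(f(4)) = g(4) = 6, g(f(5)) = g(1) = 9, g(f(6)) = g(7) = 7, g(f(7)) = g(8) = 1, g(f(8)) = g(2) = 3, g(f(9)) = g(9) = 8.
Hence fg = [2 4 5 6 9 7 1 3 8].

2 4 5 6 9 7 1 3 8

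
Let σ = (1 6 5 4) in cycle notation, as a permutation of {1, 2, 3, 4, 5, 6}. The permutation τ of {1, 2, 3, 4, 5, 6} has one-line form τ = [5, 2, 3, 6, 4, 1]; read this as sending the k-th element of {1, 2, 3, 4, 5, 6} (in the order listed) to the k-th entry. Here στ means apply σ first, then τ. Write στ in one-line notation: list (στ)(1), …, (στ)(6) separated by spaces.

1 2 3 5 6 4

Chase each element through σ then τ: 1 → 6 → 1; 2 → 2 → 2; 3 → 3 → 3; 4 → 1 → 5; 5 → 4 → 6; 6 → 5 → 4.
So στ in one-line form is 1 2 3 5 6 4.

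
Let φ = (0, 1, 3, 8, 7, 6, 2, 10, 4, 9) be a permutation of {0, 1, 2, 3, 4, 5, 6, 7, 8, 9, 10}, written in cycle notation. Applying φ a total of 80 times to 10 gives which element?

10 lies in the 10-cycle (0, 1, 3, 8, 7, 6, 2, 10, 4, 9).
Powers repeat with period 10 on this cycle, and 80 mod 10 = 0, so φ^80(10) = φ^0(10).
So φ^80(10) = 10.

10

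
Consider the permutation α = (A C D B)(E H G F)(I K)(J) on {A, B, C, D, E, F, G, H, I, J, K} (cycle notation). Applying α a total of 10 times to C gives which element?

B

C lies in the 4-cycle (A C D B).
Powers repeat with period 4 on this cycle, and 10 mod 4 = 2, so α^10(C) = α^2(C).
Advancing 2 steps from C: C → D → B.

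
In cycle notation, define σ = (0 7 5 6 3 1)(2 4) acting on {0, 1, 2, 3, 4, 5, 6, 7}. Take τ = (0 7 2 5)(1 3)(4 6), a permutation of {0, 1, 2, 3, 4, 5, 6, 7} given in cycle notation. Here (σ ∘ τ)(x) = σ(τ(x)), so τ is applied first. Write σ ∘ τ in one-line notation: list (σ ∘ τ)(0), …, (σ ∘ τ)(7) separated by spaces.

5 1 6 0 3 7 2 4

For each element, apply τ then σ: 0 → 7 → 5; 1 → 3 → 1; 2 → 5 → 6; 3 → 1 → 0; 4 → 6 → 3; 5 → 0 → 7; 6 → 4 → 2; 7 → 2 → 4.
Collecting the images, σ ∘ τ = [5 1 6 0 3 7 2 4].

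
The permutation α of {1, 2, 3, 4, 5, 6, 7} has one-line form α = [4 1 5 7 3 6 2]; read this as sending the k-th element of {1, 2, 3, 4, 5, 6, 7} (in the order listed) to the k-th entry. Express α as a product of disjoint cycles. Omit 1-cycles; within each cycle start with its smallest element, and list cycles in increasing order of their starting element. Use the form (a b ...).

(1 4 7 2)(3 5)

Iterating α from 1 gives 1 → 4 → 7 → 2 → 1; that is the 4-cycle (1 4 7 2).
Repeating from the next unused element and collecting all non-trivial cycles gives (1 4 7 2)(3 5).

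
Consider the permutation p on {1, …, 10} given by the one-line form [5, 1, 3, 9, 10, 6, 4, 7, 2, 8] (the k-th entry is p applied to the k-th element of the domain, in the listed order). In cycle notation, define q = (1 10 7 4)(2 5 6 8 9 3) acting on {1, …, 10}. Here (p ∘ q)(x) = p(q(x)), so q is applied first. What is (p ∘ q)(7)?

q(7) = 4, then p(4) = 9; composing gives (p ∘ q)(7) = 9.

9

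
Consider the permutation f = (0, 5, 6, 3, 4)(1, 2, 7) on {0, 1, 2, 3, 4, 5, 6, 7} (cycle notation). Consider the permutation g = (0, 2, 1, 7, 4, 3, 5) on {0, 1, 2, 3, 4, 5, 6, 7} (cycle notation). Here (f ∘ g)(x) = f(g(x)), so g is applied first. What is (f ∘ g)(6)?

First apply g: g(6) = 6, then f(6) = 3. Thus (f ∘ g)(6) = 3.

3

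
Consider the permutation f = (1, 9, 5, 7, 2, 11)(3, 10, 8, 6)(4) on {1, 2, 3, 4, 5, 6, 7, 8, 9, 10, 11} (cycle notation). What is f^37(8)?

8 lies in the 4-cycle (3, 10, 8, 6).
Since the cycle has length 4, f^37 acts on it the same as f^1 (37 mod 4 = 1).
Stepping 1 place around the cycle: 8 → 6.

6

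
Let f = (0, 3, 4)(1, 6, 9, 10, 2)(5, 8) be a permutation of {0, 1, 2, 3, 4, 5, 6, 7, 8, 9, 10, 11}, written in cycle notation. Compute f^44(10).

9

10 lies in the 5-cycle (1, 6, 9, 10, 2).
On a 5-cycle, f^5 is the identity, so f^44 = f^4 there (44 ≡ 4 mod 5).
Advancing 4 steps from 10: 10 → 2 → 1 → 6 → 9.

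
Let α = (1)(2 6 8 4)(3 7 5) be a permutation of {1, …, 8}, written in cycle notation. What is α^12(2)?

2

2 lies in the 4-cycle (2 6 8 4).
Powers repeat with period 4 on this cycle, and 12 mod 4 = 0, so α^12(2) = α^0(2).
So α^12(2) = 2.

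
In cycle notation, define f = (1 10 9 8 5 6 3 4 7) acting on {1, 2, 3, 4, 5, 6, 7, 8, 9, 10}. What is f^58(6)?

6 lies in the 9-cycle (1 10 9 8 5 6 3 4 7).
Powers repeat with period 9 on this cycle, and 58 mod 9 = 4, so f^58(6) = f^4(6).
Advancing 4 steps from 6: 6 → 3 → 4 → 7 → 1.

1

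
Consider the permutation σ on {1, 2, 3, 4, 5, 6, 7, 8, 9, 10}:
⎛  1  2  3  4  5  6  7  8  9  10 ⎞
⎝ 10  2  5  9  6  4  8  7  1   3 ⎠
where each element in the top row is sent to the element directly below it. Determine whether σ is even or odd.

odd

In disjoint-cycle form the cycle lengths are 7, 2, 1.
A cycle of length ℓ contributes ℓ−1 transpositions, so σ is a product of 6 + 1 = 7 transpositions — odd.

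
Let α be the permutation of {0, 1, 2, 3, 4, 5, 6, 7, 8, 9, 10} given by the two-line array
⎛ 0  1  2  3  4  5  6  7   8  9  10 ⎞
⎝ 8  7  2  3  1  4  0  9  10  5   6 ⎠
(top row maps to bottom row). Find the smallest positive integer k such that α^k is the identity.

20

Decomposing into disjoint cycles gives cycle lengths 5, 4, 1, 1.
The order is lcm(5, 4) = 20.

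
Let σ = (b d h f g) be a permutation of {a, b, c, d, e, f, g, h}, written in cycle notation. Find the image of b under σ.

d

In the cycle (b d h f g), b is followed by d, so σ(b) = d.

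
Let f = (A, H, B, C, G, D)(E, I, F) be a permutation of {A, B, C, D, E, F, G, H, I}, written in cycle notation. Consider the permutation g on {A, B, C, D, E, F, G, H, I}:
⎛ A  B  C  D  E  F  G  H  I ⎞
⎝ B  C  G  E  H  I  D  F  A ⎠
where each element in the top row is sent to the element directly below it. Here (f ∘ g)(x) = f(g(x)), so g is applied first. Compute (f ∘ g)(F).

First apply g: g(F) = I, then f(I) = F. Thus (f ∘ g)(F) = F.

F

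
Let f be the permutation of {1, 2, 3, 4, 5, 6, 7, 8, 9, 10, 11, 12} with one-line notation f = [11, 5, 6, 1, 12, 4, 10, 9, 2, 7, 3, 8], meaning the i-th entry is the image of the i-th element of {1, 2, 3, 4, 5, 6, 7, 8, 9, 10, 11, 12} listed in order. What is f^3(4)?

3

Tracing 4 → 1 → … returns to 4 after 5 steps, so 4 lies in a 5-cycle (1 11 3 6 4).
Stepping 3 places around the cycle: 4 → 1 → 11 → 3.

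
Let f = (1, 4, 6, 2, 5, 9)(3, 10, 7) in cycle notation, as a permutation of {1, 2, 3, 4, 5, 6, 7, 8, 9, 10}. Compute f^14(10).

3

10 lies in the 3-cycle (3, 10, 7).
Powers repeat with period 3 on this cycle, and 14 mod 3 = 2, so f^14(10) = f^2(10).
Advancing 2 steps from 10: 10 → 7 → 3.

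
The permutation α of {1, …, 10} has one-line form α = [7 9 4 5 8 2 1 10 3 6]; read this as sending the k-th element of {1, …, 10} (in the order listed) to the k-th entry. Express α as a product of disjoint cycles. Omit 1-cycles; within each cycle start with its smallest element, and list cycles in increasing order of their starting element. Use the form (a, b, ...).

Iterating α from 1 gives 1 → 7 → 1; that is the 2-cycle (1, 7).
Repeating from the next unused element and collecting all non-trivial cycles gives (1, 7)(2, 9, 3, 4, 5, 8, 10, 6).

(1, 7)(2, 9, 3, 4, 5, 8, 10, 6)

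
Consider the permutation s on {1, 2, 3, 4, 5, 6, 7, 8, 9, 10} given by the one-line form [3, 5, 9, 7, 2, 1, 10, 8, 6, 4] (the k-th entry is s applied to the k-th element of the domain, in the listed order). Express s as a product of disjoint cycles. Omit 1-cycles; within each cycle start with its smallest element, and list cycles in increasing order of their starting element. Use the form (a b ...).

(1 3 9 6)(2 5)(4 7 10)

From 1: 1 → 3 → 9 → 6 → 1, closing the cycle (1 3 9 6).
Continuing from each remaining unvisited element yields (1 3 9 6)(2 5)(4 7 10).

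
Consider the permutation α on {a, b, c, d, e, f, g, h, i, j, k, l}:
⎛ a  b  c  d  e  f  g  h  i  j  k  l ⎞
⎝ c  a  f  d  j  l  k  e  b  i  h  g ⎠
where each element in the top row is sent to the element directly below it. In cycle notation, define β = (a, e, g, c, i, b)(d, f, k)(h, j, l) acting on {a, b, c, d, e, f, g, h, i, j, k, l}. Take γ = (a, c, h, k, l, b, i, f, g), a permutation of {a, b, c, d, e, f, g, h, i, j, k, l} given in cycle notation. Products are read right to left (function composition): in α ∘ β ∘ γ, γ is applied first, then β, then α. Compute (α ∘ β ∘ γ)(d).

l

(α ∘ β ∘ γ)(d) = α(β(γ(d))). γ(d) = d, then β(d) = f, then α(f) = l, so the result is l.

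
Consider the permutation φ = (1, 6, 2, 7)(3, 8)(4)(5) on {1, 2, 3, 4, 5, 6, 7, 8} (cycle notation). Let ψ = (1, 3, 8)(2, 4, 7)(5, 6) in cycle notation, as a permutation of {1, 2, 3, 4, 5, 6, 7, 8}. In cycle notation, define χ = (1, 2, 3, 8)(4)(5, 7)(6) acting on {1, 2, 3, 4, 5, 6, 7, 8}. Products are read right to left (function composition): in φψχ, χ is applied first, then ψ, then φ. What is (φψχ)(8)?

8

(φψχ)(8) = φ(ψ(χ(8))). χ(8) = 1, then ψ(1) = 3, then φ(3) = 8, so the result is 8.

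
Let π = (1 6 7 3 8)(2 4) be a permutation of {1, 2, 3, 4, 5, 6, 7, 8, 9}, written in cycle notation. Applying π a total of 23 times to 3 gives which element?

6

3 lies in the 5-cycle (1 6 7 3 8).
Powers repeat with period 5 on this cycle, and 23 mod 5 = 3, so π^23(3) = π^3(3).
Stepping 3 places around the cycle: 3 → 8 → 1 → 6.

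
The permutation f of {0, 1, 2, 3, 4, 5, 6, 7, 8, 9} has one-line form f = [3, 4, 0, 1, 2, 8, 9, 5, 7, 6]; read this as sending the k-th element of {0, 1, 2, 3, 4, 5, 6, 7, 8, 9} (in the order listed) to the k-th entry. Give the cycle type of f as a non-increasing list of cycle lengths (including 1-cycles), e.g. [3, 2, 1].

[5, 3, 2]

The disjoint cycles are (0, 3, 1, 4, 2)(5, 8, 7)(6, 9), with lengths 5, 3, 2 in non-increasing order.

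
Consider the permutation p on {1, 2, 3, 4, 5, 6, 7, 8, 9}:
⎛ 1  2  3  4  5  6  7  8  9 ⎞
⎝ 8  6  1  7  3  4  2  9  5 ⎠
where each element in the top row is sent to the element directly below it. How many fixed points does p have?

0

No element satisfies p(x) = x, so there are 0 fixed points.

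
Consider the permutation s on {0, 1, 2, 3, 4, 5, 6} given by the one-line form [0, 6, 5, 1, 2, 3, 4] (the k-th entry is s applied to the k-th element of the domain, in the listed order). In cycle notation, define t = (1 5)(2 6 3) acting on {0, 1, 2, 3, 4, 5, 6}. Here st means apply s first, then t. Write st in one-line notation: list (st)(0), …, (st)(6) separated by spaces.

0 3 1 5 6 2 4

Chase each element through s then t: 0 → 0 → 0; 1 → 6 → 3; 2 → 5 → 1; 3 → 1 → 5; 4 → 2 → 6; 5 → 3 → 2; 6 → 4 → 4.
Collecting the images, st = [0 3 1 5 6 2 4].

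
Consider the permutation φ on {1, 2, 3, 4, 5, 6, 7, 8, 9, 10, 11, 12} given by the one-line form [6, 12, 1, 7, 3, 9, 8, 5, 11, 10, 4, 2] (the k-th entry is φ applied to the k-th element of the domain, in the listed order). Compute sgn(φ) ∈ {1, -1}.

In disjoint-cycle form the cycle lengths are 9, 2, 1.
A cycle of length ℓ contributes ℓ−1 transpositions, so φ is a product of 8 + 1 = 9 transpositions — odd.

-1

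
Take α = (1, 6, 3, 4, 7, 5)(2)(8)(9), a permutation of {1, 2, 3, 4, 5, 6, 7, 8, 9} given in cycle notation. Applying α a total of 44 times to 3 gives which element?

3 lies in the 6-cycle (1, 6, 3, 4, 7, 5).
Powers repeat with period 6 on this cycle, and 44 mod 6 = 2, so α^44(3) = α^2(3).
Advancing 2 steps from 3: 3 → 4 → 7.

7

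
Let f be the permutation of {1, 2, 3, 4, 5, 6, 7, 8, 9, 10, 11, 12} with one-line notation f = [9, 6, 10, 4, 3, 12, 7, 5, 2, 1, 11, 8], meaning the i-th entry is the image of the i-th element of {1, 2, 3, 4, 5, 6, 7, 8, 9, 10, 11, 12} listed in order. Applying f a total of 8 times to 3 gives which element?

Tracing 3 → 10 → … returns to 3 after 9 steps, so 3 lies in a 9-cycle (1 9 2 6 12 8 5 3 10).
Stepping 8 places around the cycle: 3 → 10 → 1 → 9 → 2 → 6 → 12 → 8 → 5.

5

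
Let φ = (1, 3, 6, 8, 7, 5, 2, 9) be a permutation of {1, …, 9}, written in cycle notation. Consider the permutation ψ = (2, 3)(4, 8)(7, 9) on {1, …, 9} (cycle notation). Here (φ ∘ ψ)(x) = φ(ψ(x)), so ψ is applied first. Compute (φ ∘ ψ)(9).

(φ ∘ ψ)(9) = φ(ψ(9)). ψ(9) = 7, then φ(7) = 5. So (φ ∘ ψ)(9) = 5.

5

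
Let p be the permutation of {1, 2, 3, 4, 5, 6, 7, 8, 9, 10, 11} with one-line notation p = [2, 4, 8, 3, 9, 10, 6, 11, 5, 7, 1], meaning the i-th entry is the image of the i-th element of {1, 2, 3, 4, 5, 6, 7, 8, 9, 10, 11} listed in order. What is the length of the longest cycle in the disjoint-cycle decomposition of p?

Decomposing into disjoint cycles gives (1 2 4 3 8 11)(5 9)(6 10 7); the longest has length 6.

6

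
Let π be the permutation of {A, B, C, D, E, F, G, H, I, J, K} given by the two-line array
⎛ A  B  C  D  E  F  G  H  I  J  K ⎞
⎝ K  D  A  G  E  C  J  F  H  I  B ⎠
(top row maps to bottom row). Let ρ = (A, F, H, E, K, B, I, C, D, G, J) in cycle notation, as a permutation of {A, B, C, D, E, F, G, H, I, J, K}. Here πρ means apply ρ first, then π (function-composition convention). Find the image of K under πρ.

D

ρ(K) = B, then π(B) = D; composing gives (πρ)(K) = D.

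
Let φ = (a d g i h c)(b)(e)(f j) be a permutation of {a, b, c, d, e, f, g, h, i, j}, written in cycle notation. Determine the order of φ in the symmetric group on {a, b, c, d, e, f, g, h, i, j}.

6

The disjoint cycles have lengths 6, 2, 1, 1.
The order of φ is the least common multiple of its cycle lengths: lcm(6, 2) = 6.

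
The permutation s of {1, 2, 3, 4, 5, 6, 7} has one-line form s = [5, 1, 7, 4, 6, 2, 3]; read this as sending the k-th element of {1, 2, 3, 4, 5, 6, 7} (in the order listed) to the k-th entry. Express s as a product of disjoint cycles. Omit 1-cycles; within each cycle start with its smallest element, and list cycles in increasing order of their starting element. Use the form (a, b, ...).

Start at 1 and follow images: 1 → 5 → 6 → 2 → 1, giving the cycle (1, 5, 6, 2).
Repeating from the next unused element and collecting all non-trivial cycles gives (1, 5, 6, 2)(3, 7).

(1, 5, 6, 2)(3, 7)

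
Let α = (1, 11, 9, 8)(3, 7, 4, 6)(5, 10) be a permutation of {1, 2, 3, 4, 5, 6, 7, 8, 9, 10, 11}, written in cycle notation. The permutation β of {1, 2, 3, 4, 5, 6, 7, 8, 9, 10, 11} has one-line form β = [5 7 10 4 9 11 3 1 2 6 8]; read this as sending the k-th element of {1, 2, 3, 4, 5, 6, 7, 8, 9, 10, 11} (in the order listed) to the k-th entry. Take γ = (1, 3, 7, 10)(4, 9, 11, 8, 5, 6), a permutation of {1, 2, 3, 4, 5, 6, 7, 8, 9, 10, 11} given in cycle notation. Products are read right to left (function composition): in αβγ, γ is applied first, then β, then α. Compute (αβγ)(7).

3

Apply the permutations in order: γ(7) = 10, then β(10) = 6, then α(6) = 3. So (αβγ)(7) = 3.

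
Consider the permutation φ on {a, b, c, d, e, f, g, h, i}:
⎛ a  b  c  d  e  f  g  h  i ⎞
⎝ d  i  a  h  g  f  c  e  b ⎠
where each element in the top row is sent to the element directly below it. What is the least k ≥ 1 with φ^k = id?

6

The disjoint-cycle form of φ has cycle lengths 6, 2, 1.
Since disjoint cycles commute, ord(φ) = lcm(6, 2) = 6.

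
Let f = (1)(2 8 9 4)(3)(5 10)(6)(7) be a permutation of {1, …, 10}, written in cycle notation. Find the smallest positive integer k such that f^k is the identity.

The cycle type of f is (4, 2, 1, 1, 1, 1).
Since disjoint cycles commute, ord(f) = lcm(4, 2) = 4.

4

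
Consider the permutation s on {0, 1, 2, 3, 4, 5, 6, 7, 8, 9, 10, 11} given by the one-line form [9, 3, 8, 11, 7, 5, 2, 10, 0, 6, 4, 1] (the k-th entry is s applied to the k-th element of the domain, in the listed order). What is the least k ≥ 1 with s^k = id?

Decomposing into disjoint cycles gives cycle lengths 5, 3, 3, 1.
The order is lcm(5, 3, 3) = 15.

15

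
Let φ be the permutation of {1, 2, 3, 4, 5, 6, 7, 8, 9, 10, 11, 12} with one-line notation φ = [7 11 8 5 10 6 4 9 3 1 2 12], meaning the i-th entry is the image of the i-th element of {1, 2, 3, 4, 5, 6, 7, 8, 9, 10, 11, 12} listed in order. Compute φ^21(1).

7

Tracing 1 → 7 → … returns to 1 after 5 steps, so 1 lies in a 5-cycle (1 7 4 5 10).
Since the cycle has length 5, φ^21 acts on it the same as φ^1 (21 mod 5 = 1).
Advancing 1 step from 1: 1 → 7.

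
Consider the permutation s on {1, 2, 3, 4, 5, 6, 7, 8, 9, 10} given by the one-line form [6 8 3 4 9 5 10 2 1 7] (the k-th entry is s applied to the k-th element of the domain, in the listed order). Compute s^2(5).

Tracing 5 → 9 → … returns to 5 after 4 steps, so 5 lies in a 4-cycle (1 6 5 9).
Advancing 2 steps from 5: 5 → 9 → 1.

1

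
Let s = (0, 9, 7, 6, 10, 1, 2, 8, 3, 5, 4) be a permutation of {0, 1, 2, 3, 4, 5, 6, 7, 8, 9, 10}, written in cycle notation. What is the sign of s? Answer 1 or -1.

1

The cycle lengths are 11.
A cycle is odd iff its length is even; s has 0 even-length cycles, so sgn(s) = (−1)^0 and s is even.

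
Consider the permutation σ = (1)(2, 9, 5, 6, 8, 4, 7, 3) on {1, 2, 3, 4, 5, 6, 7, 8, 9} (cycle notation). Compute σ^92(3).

6

3 lies in the 8-cycle (2, 9, 5, 6, 8, 4, 7, 3).
On an 8-cycle, σ^8 is the identity, so σ^92 = σ^4 there (92 ≡ 4 mod 8).
Stepping 4 places around the cycle: 3 → 2 → 9 → 5 → 6.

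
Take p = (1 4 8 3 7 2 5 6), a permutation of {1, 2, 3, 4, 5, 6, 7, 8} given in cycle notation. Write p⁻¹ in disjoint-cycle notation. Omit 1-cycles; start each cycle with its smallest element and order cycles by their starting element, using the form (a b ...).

The inverse reverses each cycle.
After reversing and putting each cycle's least element first, p⁻¹ = (1 6 5 2 7 3 8 4).

(1 6 5 2 7 3 8 4)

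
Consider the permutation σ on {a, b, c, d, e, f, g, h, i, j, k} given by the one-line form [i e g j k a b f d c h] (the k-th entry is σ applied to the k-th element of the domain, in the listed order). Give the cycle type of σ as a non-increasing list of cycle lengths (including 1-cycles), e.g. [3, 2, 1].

The disjoint cycles are (a, i, d, j, c, g, b, e, k, h, f), with lengths 11 in non-increasing order.

[11]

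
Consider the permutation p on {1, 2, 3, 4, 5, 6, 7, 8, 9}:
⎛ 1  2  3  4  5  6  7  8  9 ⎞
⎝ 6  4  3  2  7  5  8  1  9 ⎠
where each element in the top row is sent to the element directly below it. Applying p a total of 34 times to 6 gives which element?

Tracing 6 → 5 → … returns to 6 after 5 steps, so 6 lies in a 5-cycle (1 6 5 7 8).
Since the cycle has length 5, p^34 acts on it the same as p^4 (34 mod 5 = 4).
Advancing 4 steps from 6: 6 → 5 → 7 → 8 → 1.

1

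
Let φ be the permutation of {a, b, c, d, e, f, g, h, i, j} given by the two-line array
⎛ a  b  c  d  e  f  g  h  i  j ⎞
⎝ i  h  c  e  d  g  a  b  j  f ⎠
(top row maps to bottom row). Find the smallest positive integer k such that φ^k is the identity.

Writing φ as disjoint cycles, the cycle lengths are 5, 2, 2, 1.
The order of φ is the least common multiple of its cycle lengths: lcm(5, 2, 2) = 10.

10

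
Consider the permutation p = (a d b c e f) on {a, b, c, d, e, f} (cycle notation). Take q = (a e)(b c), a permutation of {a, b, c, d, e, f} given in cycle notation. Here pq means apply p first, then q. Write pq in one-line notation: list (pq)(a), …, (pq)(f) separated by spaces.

(pq)(x) = q(p(x)). Computing each image: q(p(a)) = q(d) = d, q(p(b)) = q(c) = b, q(p(c)) = q(e) = a, q(p(d)) = q(b) = c, q(p(e)) = q(f) = f, q(p(f)) = q(a) = e.
Hence pq = [d b a c f e].

d b a c f e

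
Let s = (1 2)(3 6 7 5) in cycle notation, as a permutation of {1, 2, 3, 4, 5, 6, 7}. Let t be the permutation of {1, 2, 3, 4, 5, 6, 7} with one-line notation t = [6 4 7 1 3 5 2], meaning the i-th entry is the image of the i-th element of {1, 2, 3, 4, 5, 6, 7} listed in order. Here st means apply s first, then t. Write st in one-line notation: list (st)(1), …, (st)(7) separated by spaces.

(st)(x) = t(s(x)). Computing each image: t(s(1)) = t(2) = 4, t(s(2)) = t(1) = 6, t(s(3)) = t(6) = 5, t(s(4)) = t(4) = 1, t(s(5)) = t(3) = 7, t(s(6)) = t(7) = 2, t(s(7)) = t(5) = 3.
Hence st = [4 6 5 1 7 2 3].

4 6 5 1 7 2 3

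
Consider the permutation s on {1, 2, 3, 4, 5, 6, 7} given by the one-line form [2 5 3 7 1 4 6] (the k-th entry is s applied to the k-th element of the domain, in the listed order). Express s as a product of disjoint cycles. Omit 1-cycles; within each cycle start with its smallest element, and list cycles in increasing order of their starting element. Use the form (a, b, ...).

(1, 2, 5)(4, 7, 6)

From 1: 1 → 2 → 5 → 1, closing the cycle (1, 2, 5).
Continuing from each remaining unvisited element yields (1, 2, 5)(4, 7, 6).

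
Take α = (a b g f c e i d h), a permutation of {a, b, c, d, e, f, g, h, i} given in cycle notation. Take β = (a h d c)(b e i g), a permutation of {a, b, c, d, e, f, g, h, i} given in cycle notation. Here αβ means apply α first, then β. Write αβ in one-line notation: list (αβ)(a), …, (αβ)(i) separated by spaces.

e b i d g a f h c

(αβ)(x) = β(α(x)). Computing each image: β(α(a)) = β(b) = e, β(α(b)) = β(g) = b, β(α(c)) = β(e) = i, β(α(d)) = β(h) = d, β(α(e)) = β(i) = g, β(α(f)) = β(c) = a, β(α(g)) = β(f) = f, β(α(h)) = β(a) = h, β(α(i)) = β(d) = c.
Hence αβ = [e b i d g a f h c].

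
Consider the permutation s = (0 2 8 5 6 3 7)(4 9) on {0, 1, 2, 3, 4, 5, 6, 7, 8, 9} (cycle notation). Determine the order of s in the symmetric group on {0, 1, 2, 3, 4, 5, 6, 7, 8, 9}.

The disjoint cycles have lengths 7, 2, 1.
Since disjoint cycles commute, ord(s) = lcm(7, 2) = 14.

14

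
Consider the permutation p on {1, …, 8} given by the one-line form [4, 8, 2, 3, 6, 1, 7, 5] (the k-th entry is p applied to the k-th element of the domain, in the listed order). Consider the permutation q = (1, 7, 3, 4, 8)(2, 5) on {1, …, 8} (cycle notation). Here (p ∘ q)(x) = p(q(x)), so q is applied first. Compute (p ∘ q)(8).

q(8) = 1, then p(1) = 4; composing gives (p ∘ q)(8) = 4.

4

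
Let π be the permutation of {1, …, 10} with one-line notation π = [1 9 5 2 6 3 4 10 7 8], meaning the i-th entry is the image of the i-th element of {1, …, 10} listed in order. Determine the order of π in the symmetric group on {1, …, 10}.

12

The disjoint-cycle form of π has cycle lengths 4, 3, 2, 1.
Since disjoint cycles commute, ord(π) = lcm(4, 3, 2) = 12.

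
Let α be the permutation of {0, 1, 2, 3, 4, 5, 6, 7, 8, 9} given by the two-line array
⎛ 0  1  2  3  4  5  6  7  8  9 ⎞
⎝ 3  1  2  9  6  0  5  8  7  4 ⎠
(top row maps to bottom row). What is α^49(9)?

4

Tracing 9 → 4 → … returns to 9 after 6 steps, so 9 lies in a 6-cycle (0 3 9 4 6 5).
Since the cycle has length 6, α^49 acts on it the same as α^1 (49 mod 6 = 1).
Advancing 1 step from 9: 9 → 4.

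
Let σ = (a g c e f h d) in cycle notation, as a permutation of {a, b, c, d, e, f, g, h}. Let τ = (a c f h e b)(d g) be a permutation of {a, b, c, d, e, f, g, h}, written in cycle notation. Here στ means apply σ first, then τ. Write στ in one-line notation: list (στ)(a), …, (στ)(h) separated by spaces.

(στ)(x) = τ(σ(x)). Computing each image: τ(σ(a)) = τ(g) = d, τ(σ(b)) = τ(b) = a, τ(σ(c)) = τ(e) = b, τ(σ(d)) = τ(a) = c, τ(σ(e)) = τ(f) = h, τ(σ(f)) = τ(h) = e, τ(σ(g)) = τ(c) = f, τ(σ(h)) = τ(d) = g.
Hence στ = [d a b c h e f g].

d a b c h e f g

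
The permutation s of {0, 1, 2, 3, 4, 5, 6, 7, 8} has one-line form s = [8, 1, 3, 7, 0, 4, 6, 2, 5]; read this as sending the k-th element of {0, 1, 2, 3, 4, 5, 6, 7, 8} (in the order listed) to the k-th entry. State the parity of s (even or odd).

odd

In disjoint-cycle form the cycle lengths are 4, 3, 1, 1.
A cycle is odd iff its length is even; s has 1 even-length cycle, so sgn(s) = (−1)^1 and s is odd.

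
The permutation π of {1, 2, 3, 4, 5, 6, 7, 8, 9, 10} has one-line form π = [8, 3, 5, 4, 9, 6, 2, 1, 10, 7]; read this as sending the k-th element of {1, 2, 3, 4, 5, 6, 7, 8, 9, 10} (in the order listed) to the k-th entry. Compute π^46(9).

Tracing 9 → 10 → … returns to 9 after 6 steps, so 9 lies in a 6-cycle (2 3 5 9 10 7).
Powers repeat with period 6 on this cycle, and 46 mod 6 = 4, so π^46(9) = π^4(9).
Stepping 4 places around the cycle: 9 → 10 → 7 → 2 → 3.

3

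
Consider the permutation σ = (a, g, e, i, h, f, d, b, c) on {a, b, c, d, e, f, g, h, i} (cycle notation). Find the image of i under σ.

h

In the cycle (a, g, e, i, h, f, d, b, c), i is followed by h, so σ(i) = h.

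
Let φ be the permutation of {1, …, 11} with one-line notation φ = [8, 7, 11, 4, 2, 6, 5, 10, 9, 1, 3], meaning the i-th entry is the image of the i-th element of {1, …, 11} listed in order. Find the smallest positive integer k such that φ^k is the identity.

6

The disjoint-cycle form of φ has cycle lengths 3, 3, 2, 1, 1, 1.
The order is lcm(3, 3, 2) = 6.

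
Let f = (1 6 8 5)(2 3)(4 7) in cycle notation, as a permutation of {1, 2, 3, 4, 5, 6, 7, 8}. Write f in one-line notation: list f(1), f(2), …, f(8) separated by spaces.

6 3 2 7 1 8 4 5

Each element maps to the next entry in its cycle (wrapping to the front): 1→6, 2→3, 3→2, 4→7, 5→1, 6→8, 7→4, 8→5.
Listing these in domain order gives 6 3 2 7 1 8 4 5.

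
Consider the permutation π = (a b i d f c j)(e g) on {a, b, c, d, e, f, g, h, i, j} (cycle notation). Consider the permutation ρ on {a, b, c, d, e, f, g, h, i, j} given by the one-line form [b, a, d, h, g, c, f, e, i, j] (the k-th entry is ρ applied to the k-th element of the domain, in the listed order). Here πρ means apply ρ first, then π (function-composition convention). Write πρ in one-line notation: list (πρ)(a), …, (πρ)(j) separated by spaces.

Chase each element through ρ then π: a → b → i; b → a → b; c → d → f; d → h → h; e → g → e; f → c → j; g → f → c; h → e → g; i → i → d; j → j → a.
Collecting the images, πρ = [i b f h e j c g d a].

i b f h e j c g d a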